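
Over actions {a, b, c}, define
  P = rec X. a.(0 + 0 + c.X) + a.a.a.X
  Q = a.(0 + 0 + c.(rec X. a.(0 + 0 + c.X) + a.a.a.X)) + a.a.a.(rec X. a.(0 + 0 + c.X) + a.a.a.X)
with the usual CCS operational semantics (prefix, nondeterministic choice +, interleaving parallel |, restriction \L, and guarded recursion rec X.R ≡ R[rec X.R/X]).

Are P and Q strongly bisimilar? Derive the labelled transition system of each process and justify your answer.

LTS(P): 4 reachable states
  u0 = rec X. a.(0 + 0 + c.X) + a.a.a.X :: -a-> u1, -a-> u2
  u1 = 0 + 0 + c.(rec X. a.(0 + 0 + c.X) + a.a.a.X) :: -c-> u0
  u2 = a.a.(rec X. a.(0 + 0 + c.X) + a.a.a.X) :: -a-> u3
  u3 = a.(rec X. a.(0 + 0 + c.X) + a.a.a.X) :: -a-> u0
LTS(Q): 5 reachable states
  v0 = a.(0 + 0 + c.(rec X. a.(0 + 0 + c.X) + a.a.a.X)) + a.a.a.(rec X. a.(0 + 0 + c.X) + a.a.a.X) :: -a-> v1, -a-> v2
  v1 = 0 + 0 + c.(rec X. a.(0 + 0 + c.X) + a.a.a.X) :: -c-> v3
  v2 = a.a.(rec X. a.(0 + 0 + c.X) + a.a.a.X) :: -a-> v4
  v3 = rec X. a.(0 + 0 + c.X) + a.a.a.X :: -a-> v1, -a-> v2
  v4 = a.(rec X. a.(0 + 0 + c.X) + a.a.a.X) :: -a-> v3
Partition-refinement fixed point:
  B0 = {u0, v0, v3}
  B1 = {u2, v2}
  B2 = {u3, v4}
  B3 = {u1, v1}
u0 ∈ B0, v0 ∈ B0 → same block

P ~ Q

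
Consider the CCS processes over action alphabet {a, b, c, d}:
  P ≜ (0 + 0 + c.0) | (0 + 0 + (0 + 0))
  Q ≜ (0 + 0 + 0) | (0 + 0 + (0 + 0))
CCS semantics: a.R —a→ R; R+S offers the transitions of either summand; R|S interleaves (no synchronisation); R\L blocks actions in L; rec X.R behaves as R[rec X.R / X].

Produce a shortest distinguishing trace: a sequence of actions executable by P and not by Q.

Reachable graph of P (2 states):
  m0 = (0 + 0 + c.0) | (0 + 0 + (0 + 0)) has moves -c-> m1
  m1 = 0 | (0 + 0 + (0 + 0)) has moves (no moves)
Reachable graph of Q (1 states):
  n0 = (0 + 0 + 0) | (0 + 0 + (0 + 0)) has moves (no moves)
Executing c from P (initial set {m0}):
  step 1 (c): {m1}
  ✓ P
Executing c from Q (initial set {n0}):
  step 1 (c): ∅ (Q stuck)

c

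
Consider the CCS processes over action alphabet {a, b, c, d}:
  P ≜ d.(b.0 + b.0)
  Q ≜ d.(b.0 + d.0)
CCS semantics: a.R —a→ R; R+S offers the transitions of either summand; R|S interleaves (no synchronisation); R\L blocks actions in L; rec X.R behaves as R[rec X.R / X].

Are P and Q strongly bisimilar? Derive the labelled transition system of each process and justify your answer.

NO

LTS(P): 3 reachable states
  u0 = d.(b.0 + b.0) has moves --d--▸ u1
  u1 = b.0 + b.0 has moves --b--▸ u2
  u2 = 0 has moves deadlocked
LTS(Q): 3 reachable states
  v0 = d.(b.0 + d.0) has moves --d--▸ v1
  v1 = b.0 + d.0 has moves --b--▸ v2, --d--▸ v2
  v2 = 0 has moves deadlocked
Coarsest stable partition (strong bisimilarity classes):
  B0 = {u0}
  B1 = {u1}
  B2 = {u2, v2}
  B3 = {v0}
  B4 = {v1}
u0 ∈ B0, v0 ∈ B3 → different blocks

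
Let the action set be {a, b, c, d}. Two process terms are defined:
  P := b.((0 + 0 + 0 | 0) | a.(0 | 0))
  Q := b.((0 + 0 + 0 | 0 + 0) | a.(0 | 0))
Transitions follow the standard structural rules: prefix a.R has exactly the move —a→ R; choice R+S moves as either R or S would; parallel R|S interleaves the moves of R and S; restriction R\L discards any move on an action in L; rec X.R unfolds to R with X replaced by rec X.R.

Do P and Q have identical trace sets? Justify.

traces(P) = traces(Q)

LTS(P): 3 reachable states
  s0 = b.((0 + 0 + 0 | 0) | a.(0 | 0)) | —b→ s1
  s1 = (0 + 0 + 0 | 0) | a.(0 | 0) | —a→ s2
  s2 = (0 + 0 + 0 | 0) | (0 | 0) | ∅
LTS(Q): 3 reachable states
  t0 = b.((0 + 0 + 0 | 0 + 0) | a.(0 | 0)) | —b→ t1
  t1 = (0 + 0 + 0 | 0 + 0) | a.(0 | 0) | —a→ t2
  t2 = (0 + 0 + 0 | 0 + 0) | (0 | 0) | ∅
Coarsest stable partition (strong bisimilarity classes):
  B0 = {s0, t0}
  B1 = {s1, t1}
  B2 = {s2, t2}
s0 ∈ B0, t0 ∈ B0 → same block
Bisimilar ⇒ trace-equivalent.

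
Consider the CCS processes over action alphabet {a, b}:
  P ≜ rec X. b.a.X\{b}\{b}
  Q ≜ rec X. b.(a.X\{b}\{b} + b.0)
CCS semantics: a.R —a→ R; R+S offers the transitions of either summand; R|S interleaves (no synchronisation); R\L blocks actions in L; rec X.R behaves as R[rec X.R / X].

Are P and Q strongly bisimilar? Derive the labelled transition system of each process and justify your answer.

NO

LTS(P): 3 reachable states
  s0 = rec X. b.a.X\{b}\{b} :: --b--▸ s1
  s1 = a.(rec X. b.a.X\{b}\{b})\{b}\{b} :: --a--▸ s2
  s2 = (rec X. b.a.X\{b}\{b})\{b}\{b} :: deadlocked
LTS(Q): 4 reachable states
  t0 = rec X. b.(a.X\{b}\{b} + b.0) :: --b--▸ t1
  t1 = a.(rec X. b.(a.X\{b}\{b} + b.0))\{b}\{b} + b.0 :: --a--▸ t2, --b--▸ t3
  t2 = (rec X. b.(a.X\{b}\{b} + b.0))\{b}\{b} :: deadlocked
  t3 = 0 :: deadlocked
Bisimilarity quotient blocks:
  B0 = {s0}
  B1 = {s1}
  B2 = {s2, t2, t3}
  B3 = {t0}
  B4 = {t1}
s0 ∈ B0, t0 ∈ B3 → different blocks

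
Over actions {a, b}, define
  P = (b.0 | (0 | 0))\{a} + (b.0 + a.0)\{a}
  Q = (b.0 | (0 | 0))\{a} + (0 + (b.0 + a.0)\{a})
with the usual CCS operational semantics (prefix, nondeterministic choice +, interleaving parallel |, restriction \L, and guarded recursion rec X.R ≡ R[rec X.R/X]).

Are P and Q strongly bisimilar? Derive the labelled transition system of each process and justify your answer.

YES

P's transition system — 3 states:
  m0 = (b.0 | (0 | 0))\{a} + (b.0 + a.0)\{a} ⊢ ··b··> m1, ··b··> m2
  m1 = (0 | (0 | 0))\{a} ⊢ deadlocked
  m2 = 0\{a} ⊢ deadlocked
Q's transition system — 3 states:
  n0 = (b.0 | (0 | 0))\{a} + (0 + (b.0 + a.0)\{a}) ⊢ ··b··> n1, ··b··> n2
  n1 = (0 | (0 | 0))\{a} ⊢ deadlocked
  n2 = 0\{a} ⊢ deadlocked
Coarsest stable partition (strong bisimilarity classes):
  B0 = {m0, n0}
  B1 = {m1, m2, n1, n2}
m0 ∈ B0, n0 ∈ B0 → same block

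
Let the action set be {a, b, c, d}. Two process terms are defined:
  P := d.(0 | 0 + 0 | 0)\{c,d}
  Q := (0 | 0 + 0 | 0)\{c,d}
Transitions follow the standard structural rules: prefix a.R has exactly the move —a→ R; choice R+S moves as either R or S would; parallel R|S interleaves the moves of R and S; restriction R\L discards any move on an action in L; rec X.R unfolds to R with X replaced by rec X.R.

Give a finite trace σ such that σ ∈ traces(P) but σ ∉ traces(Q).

d

Reachable graph of P (2 states):
  u0 = d.(0 | 0 + 0 | 0)\{c,d} ⊢ --d--▸ u1
  u1 = (0 | 0 + 0 | 0)\{c,d} ⊢ deadlocked
Reachable graph of Q (1 states):
  v0 = (0 | 0 + 0 | 0)\{c,d} ⊢ deadlocked
Trace ⟨d⟩ through P, begin at {u0}:
  after d @ step 1: {u1}
  ✓ P
Trace ⟨d⟩ through Q, begin at {v0}:
  after d @ step 1: ∅  — Q cannot continue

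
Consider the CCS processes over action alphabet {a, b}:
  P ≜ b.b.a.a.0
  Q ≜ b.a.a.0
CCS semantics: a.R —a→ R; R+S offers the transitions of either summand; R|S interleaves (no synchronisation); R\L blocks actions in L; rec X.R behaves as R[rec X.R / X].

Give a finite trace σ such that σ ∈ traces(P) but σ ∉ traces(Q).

bb

Reachable graph of P (5 states):
  s0 = b.b.a.a.0 :: --b--▸ s1
  s1 = b.a.a.0 :: --b--▸ s2
  s2 = a.a.0 :: --a--▸ s3
  s3 = a.0 :: --a--▸ s4
  s4 = 0 :: stopped
Reachable graph of Q (4 states):
  t0 = b.a.a.0 :: --b--▸ t1
  t1 = a.a.0 :: --a--▸ t2
  t2 = a.0 :: --a--▸ t3
  t3 = 0 :: stopped
Run σ = ⟨bb⟩ on P: start {s0}
  [1] b ⇒ {s1}
  [2] b ⇒ {s2}
  ✓ P
Run σ = ⟨bb⟩ on Q: start {t0}
  [1] b ⇒ {t1}
  [2] b ⇒ no successor for Q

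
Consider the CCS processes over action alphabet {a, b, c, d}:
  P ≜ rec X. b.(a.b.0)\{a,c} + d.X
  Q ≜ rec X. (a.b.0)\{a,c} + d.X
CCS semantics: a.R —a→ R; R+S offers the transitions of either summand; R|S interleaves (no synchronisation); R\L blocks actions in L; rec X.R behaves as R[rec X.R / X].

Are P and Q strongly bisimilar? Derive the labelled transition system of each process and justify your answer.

LTS(P): 2 reachable states
  s0 = rec X. b.(a.b.0)\{a,c} + d.X | ··b··> s1, ··d··> s0
  s1 = (a.b.0)\{a,c} | stopped
LTS(Q): 1 reachable states
  t0 = rec X. (a.b.0)\{a,c} + d.X | ··d··> t0
Bisimilarity quotient blocks:
  B0 = {s0}
  B1 = {s1}
  B2 = {t0}
s0 ∈ B0, t0 ∈ B2 → different blocks

NO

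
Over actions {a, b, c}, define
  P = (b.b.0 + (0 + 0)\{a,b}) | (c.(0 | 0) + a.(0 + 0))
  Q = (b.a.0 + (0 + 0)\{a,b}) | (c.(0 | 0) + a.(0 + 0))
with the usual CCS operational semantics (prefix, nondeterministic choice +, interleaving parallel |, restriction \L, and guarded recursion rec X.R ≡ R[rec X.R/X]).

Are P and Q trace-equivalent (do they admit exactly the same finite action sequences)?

NO — witness ⟨bb⟩

P's transition system — 9 states:
  s0 = (b.b.0 + (0 + 0)\{a,b}) | (c.(0 | 0) + a.(0 + 0)) has moves --a--▸ s1, --b--▸ s2, --c--▸ s3
  s1 = (b.b.0 + (0 + 0)\{a,b}) | (0 + 0) has moves --b--▸ s4
  s2 = b.0 | (c.(0 | 0) + a.(0 + 0)) has moves --a--▸ s4, --b--▸ s5, --c--▸ s6
  s3 = (b.b.0 + (0 + 0)\{a,b}) | (0 | 0) has moves --b--▸ s6
  s4 = b.0 | (0 + 0) has moves --b--▸ s7
  s5 = 0 | (c.(0 | 0) + a.(0 + 0)) has moves --a--▸ s7, --c--▸ s8
  s6 = b.0 | (0 | 0) has moves --b--▸ s8
  s7 = 0 | (0 + 0) has moves stopped
  s8 = 0 | (0 | 0) has moves stopped
Q's transition system — 9 states:
  t0 = (b.a.0 + (0 + 0)\{a,b}) | (c.(0 | 0) + a.(0 + 0)) has moves --a--▸ t1, --b--▸ t2, --c--▸ t3
  t1 = (b.a.0 + (0 + 0)\{a,b}) | (0 + 0) has moves --b--▸ t4
  t2 = a.0 | (c.(0 | 0) + a.(0 + 0)) has moves --a--▸ t4, --a--▸ t5, --c--▸ t6
  t3 = (b.a.0 + (0 + 0)\{a,b}) | (0 | 0) has moves --b--▸ t6
  t4 = a.0 | (0 + 0) has moves --a--▸ t7
  t5 = 0 | (c.(0 | 0) + a.(0 + 0)) has moves --a--▸ t7, --c--▸ t8
  t6 = a.0 | (0 | 0) has moves --a--▸ t8
  t7 = 0 | (0 + 0) has moves stopped
  t8 = 0 | (0 | 0) has moves stopped
Run σ = ⟨bb⟩ on P: start {s0}
  after b @ step 1: {s2}
  after b @ step 2: {s5}
  — P admits the full trace.
Run σ = ⟨bb⟩ on Q: start {t0}
  after b @ step 1: {t2}
  after b @ step 2: no successor for Q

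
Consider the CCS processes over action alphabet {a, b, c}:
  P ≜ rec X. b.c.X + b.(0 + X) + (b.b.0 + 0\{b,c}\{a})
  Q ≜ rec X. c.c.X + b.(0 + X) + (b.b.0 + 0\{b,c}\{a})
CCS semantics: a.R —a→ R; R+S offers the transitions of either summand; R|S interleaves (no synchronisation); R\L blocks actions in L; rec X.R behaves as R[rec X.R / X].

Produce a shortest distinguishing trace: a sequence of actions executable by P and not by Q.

bcb

Reachable graph of P (5 states):
  m0 = rec X. b.c.X + b.(0 + X) + (b.b.0 + 0\{b,c}\{a}) has moves -b-> m1, -b-> m2, -b-> m3
  m1 = 0 + (rec X. b.c.X + b.(0 + X) + (b.b.0 + 0\{b,c}\{a})) has moves -b-> m1, -b-> m2, -b-> m3
  m2 = b.0 has moves -b-> m4
  m3 = c.(rec X. b.c.X + b.(0 + X) + (b.b.0 + 0\{b,c}\{a})) has moves -c-> m0
  m4 = 0 has moves ·
Reachable graph of Q (5 states):
  n0 = rec X. c.c.X + b.(0 + X) + (b.b.0 + 0\{b,c}\{a}) has moves -b-> n1, -b-> n2, -c-> n3
  n1 = 0 + (rec X. c.c.X + b.(0 + X) + (b.b.0 + 0\{b,c}\{a})) has moves -b-> n1, -b-> n2, -c-> n3
  n2 = b.0 has moves -b-> n4
  n3 = c.(rec X. c.c.X + b.(0 + X) + (b.b.0 + 0\{b,c}\{a})) has moves -c-> n0
  n4 = 0 has moves ·
Executing bcb from P (initial set {m0}):
  after b @ step 1: {m1, m2, m3}
  after c @ step 2: {m0}
  after b @ step 3: {m1, m2, m3}
  — P admits the full trace.
Executing bcb from Q (initial set {n0}):
  after b @ step 1: {n1, n2}
  after c @ step 2: {n3}
  after b @ step 3: ∅ (Q stuck)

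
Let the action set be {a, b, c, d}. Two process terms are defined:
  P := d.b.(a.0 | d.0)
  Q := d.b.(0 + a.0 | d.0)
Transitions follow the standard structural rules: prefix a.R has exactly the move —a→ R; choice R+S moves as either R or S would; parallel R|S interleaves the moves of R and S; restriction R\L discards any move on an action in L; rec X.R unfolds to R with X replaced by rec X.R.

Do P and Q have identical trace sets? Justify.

P's transition system — 6 states:
  m0 = d.b.(a.0 | d.0) → -d-> m1
  m1 = b.(a.0 | d.0) → -b-> m2
  m2 = a.0 | d.0 → -a-> m3, -d-> m4
  m3 = 0 | d.0 → -d-> m5
  m4 = a.0 | 0 → -a-> m5
  m5 = 0 | 0 → stopped
Q's transition system — 6 states:
  n0 = d.b.(0 + a.0 | d.0) → -d-> n1
  n1 = b.(0 + a.0 | d.0) → -b-> n2
  n2 = 0 + a.0 | d.0 → -a-> n3, -d-> n4
  n3 = 0 | d.0 → -d-> n5
  n4 = a.0 | 0 → -a-> n5
  n5 = 0 | 0 → stopped
Partition-refinement fixed point:
  B0 = {m0, n0}
  B1 = {m1, n1}
  B2 = {m2, n2}
  B3 = {m3, n3}
  B4 = {m5, n5}
  B5 = {m4, n4}
m0 ∈ B0, n0 ∈ B0 → same block
Bisimilar ⇒ trace-equivalent.

YES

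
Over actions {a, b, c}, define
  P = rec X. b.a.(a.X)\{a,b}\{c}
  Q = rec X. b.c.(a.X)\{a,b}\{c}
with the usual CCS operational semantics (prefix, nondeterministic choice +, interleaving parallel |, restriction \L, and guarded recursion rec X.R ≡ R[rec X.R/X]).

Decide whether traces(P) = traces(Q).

trace-distinct — witness ⟨ba⟩

P's transition system — 3 states:
  m0 = rec X. b.a.(a.X)\{a,b}\{c} ⊢ —b→ m1
  m1 = a.(a.(rec X. b.a.(a.X)\{a,b}\{c}))\{a,b}\{c} ⊢ —a→ m2
  m2 = (a.(rec X. b.a.(a.X)\{a,b}\{c}))\{a,b}\{c} ⊢ ·
Q's transition system — 3 states:
  n0 = rec X. b.c.(a.X)\{a,b}\{c} ⊢ —b→ n1
  n1 = c.(a.(rec X. b.c.(a.X)\{a,b}\{c}))\{a,b}\{c} ⊢ —c→ n2
  n2 = (a.(rec X. b.c.(a.X)\{a,b}\{c}))\{a,b}\{c} ⊢ ·
Trace ⟨ba⟩ through P, begin at {m0}:
  after b @ step 1: {m1}
  after a @ step 2: {m2}
  P completes σ.
Trace ⟨ba⟩ through Q, begin at {n0}:
  after b @ step 1: {n1}
  after a @ step 2: ∅  — Q cannot continue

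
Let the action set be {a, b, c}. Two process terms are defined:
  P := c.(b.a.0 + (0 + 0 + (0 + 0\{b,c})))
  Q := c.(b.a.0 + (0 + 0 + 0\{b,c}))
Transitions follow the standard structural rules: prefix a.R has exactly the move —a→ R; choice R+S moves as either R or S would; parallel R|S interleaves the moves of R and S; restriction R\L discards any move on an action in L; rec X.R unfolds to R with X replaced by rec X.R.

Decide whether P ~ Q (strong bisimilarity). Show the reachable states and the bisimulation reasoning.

bisimilar

Reachable graph of P (4 states):
  s0 = c.(b.a.0 + (0 + 0 + (0 + 0\{b,c}))) ⊢ =c=> s1
  s1 = b.a.0 + (0 + 0 + (0 + 0\{b,c})) ⊢ =b=> s2
  s2 = a.0 ⊢ =a=> s3
  s3 = 0 ⊢ stopped
Reachable graph of Q (4 states):
  t0 = c.(b.a.0 + (0 + 0 + 0\{b,c})) ⊢ =c=> t1
  t1 = b.a.0 + (0 + 0 + 0\{b,c}) ⊢ =b=> t2
  t2 = a.0 ⊢ =a=> t3
  t3 = 0 ⊢ stopped
Partition-refinement fixed point:
  B0 = {s0, t0}
  B1 = {s1, t1}
  B2 = {s2, t2}
  B3 = {s3, t3}
s0 ∈ B0, t0 ∈ B0 → same block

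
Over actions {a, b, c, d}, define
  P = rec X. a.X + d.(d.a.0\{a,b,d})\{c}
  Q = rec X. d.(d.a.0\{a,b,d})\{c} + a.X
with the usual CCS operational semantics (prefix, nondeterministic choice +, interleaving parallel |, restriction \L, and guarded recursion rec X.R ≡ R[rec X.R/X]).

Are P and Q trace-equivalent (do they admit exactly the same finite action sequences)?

LTS(P): 4 reachable states
  s0 = rec X. a.X + d.(d.a.0\{a,b,d})\{c} | ··a··> s0, ··d··> s1
  s1 = (d.a.0\{a,b,d})\{c} | ··d··> s2
  s2 = (a.0\{a,b,d})\{c} | ··a··> s3
  s3 = 0\{a,b,d}\{c} | ∅
LTS(Q): 4 reachable states
  t0 = rec X. d.(d.a.0\{a,b,d})\{c} + a.X | ··a··> t0, ··d··> t1
  t1 = (d.a.0\{a,b,d})\{c} | ··d··> t2
  t2 = (a.0\{a,b,d})\{c} | ··a··> t3
  t3 = 0\{a,b,d}\{c} | ∅
Partition-refinement fixed point:
  B0 = {s0, t0}
  B1 = {s1, t1}
  B2 = {s2, t2}
  B3 = {s3, t3}
s0 ∈ B0, t0 ∈ B0 → same block
Bisimilar ⇒ trace-equivalent.

trace-equivalent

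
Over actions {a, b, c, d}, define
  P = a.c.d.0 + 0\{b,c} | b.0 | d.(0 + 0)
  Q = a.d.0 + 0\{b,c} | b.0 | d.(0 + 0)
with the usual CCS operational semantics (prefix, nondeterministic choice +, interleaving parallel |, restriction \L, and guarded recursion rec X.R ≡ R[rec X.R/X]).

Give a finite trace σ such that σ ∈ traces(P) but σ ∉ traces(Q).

ac

LTS(P): 7 reachable states
  s0 = a.c.d.0 + 0\{b,c} | b.0 | d.(0 + 0) :: ··a··> s1, ··b··> s2, ··d··> s3
  s1 = c.d.0 :: ··c··> s4
  s2 = 0\{b,c} | 0 | d.(0 + 0) :: ··d··> s5
  s3 = 0\{b,c} | b.0 | (0 + 0) :: ··b··> s5
  s4 = d.0 :: ··d··> s6
  s5 = 0\{b,c} | 0 | (0 + 0) :: stopped
  s6 = 0 :: stopped
LTS(Q): 6 reachable states
  t0 = a.d.0 + 0\{b,c} | b.0 | d.(0 + 0) :: ··a··> t1, ··b··> t2, ··d··> t3
  t1 = d.0 :: ··d··> t4
  t2 = 0\{b,c} | 0 | d.(0 + 0) :: ··d··> t5
  t3 = 0\{b,c} | b.0 | (0 + 0) :: ··b··> t5
  t4 = 0 :: stopped
  t5 = 0\{b,c} | 0 | (0 + 0) :: stopped
Executing ac from P (initial set {s0}):
  [1] a ⇒ {s1}
  [2] c ⇒ {s4}
  P completes σ.
Executing ac from Q (initial set {t0}):
  [1] a ⇒ {t1}
  [2] c ⇒ ∅  — Q cannot continue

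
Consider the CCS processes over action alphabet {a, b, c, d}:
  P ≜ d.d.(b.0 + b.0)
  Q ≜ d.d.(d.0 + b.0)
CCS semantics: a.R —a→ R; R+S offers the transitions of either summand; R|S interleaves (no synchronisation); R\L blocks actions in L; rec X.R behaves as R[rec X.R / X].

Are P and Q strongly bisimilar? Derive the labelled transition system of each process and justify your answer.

NO

P's transition system — 4 states:
  p0 = d.d.(b.0 + b.0) | —d→ p1
  p1 = d.(b.0 + b.0) | —d→ p2
  p2 = b.0 + b.0 | —b→ p3
  p3 = 0 | ∅
Q's transition system — 4 states:
  q0 = d.d.(d.0 + b.0) | —d→ q1
  q1 = d.(d.0 + b.0) | —d→ q2
  q2 = d.0 + b.0 | —b→ q3, —d→ q3
  q3 = 0 | ∅
Coarsest stable partition (strong bisimilarity classes):
  B0 = {p0}
  B1 = {p1}
  B2 = {p2}
  B3 = {p3, q3}
  B4 = {q0}
  B5 = {q1}
  B6 = {q2}
p0 ∈ B0, q0 ∈ B4 → different blocks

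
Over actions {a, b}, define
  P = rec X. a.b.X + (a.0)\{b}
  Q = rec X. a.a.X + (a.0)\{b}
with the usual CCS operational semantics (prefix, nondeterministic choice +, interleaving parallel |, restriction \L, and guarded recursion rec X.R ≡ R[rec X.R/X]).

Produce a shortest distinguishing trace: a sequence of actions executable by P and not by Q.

LTS(P): 3 reachable states
  u0 = rec X. a.b.X + (a.0)\{b} :: -a-> u1, -a-> u2
  u1 = 0\{b} :: (no moves)
  u2 = b.(rec X. a.b.X + (a.0)\{b}) :: -b-> u0
LTS(Q): 3 reachable states
  v0 = rec X. a.a.X + (a.0)\{b} :: -a-> v1, -a-> v2
  v1 = 0\{b} :: (no moves)
  v2 = a.(rec X. a.a.X + (a.0)\{b}) :: -a-> v0
Run σ = ⟨ab⟩ on P: start {u0}
  [1] a ⇒ {u1, u2}
  [2] b ⇒ {u0}
  P completes σ.
Run σ = ⟨ab⟩ on Q: start {v0}
  [1] a ⇒ {v1, v2}
  [2] b ⇒ no successor for Q

ab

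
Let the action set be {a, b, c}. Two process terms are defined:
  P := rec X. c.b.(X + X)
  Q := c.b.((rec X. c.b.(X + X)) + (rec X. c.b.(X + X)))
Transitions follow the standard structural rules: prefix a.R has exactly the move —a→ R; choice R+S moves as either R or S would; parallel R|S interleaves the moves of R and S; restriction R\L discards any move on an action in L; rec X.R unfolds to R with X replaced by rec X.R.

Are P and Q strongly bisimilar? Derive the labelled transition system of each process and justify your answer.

YES

P's transition system — 3 states:
  p0 = rec X. c.b.(X + X) :: =c=> p1
  p1 = b.((rec X. c.b.(X + X)) + (rec X. c.b.(X + X))) :: =b=> p2
  p2 = (rec X. c.b.(X + X)) + (rec X. c.b.(X + X)) :: =c=> p1
Q's transition system — 3 states:
  q0 = c.b.((rec X. c.b.(X + X)) + (rec X. c.b.(X + X))) :: =c=> q1
  q1 = b.((rec X. c.b.(X + X)) + (rec X. c.b.(X + X))) :: =b=> q2
  q2 = (rec X. c.b.(X + X)) + (rec X. c.b.(X + X)) :: =c=> q1
Partition-refinement fixed point:
  B0 = {p0, p2, q0, q2}
  B1 = {p1, q1}
p0 ∈ B0, q0 ∈ B0 → same block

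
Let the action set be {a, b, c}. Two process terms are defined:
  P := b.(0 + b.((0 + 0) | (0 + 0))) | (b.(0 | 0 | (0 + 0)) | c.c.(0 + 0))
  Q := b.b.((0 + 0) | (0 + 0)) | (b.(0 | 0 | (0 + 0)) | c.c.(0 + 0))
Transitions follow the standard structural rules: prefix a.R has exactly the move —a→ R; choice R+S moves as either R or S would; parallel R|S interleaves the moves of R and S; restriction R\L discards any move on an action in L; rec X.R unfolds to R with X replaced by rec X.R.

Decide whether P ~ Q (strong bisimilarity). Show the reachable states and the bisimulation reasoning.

LTS(P): 18 reachable states
  p0 = b.(0 + b.((0 + 0) | (0 + 0))) | (b.(0 | 0 | (0 + 0)) | c.c.(0 + 0)) | -b-> p1, -b-> p2, -c-> p3
  p1 = (0 + b.((0 + 0) | (0 + 0))) | (b.(0 | 0 | (0 + 0)) | c.c.(0 + 0)) | -b-> p4, -b-> p5, -c-> p6
  p2 = b.(0 + b.((0 + 0) | (0 + 0))) | (0 | 0 | (0 + 0) | c.c.(0 + 0)) | -b-> p5, -c-> p7
  p3 = b.(0 + b.((0 + 0) | (0 + 0))) | (b.(0 | 0 | (0 + 0)) | c.(0 + 0)) | -b-> p6, -b-> p7, -c-> p8
  p4 = (0 + 0) | (0 + 0) | (b.(0 | 0 | (0 + 0)) | c.c.(0 + 0)) | -b-> p9, -c-> p10
  p5 = (0 + b.((0 + 0) | (0 + 0))) | (0 | 0 | (0 + 0) | c.c.(0 + 0)) | -b-> p9, -c-> p11
  p6 = (0 + b.((0 + 0) | (0 + 0))) | (b.(0 | 0 | (0 + 0)) | c.(0 + 0)) | -b-> p10, -b-> p11, -c-> p12
  p7 = b.(0 + b.((0 + 0) | (0 + 0))) | (0 | 0 | (0 + 0) | c.(0 + 0)) | -b-> p11, -c-> p13
  p8 = b.(0 + b.((0 + 0) | (0 + 0))) | (b.(0 | 0 | (0 + 0)) | (0 + 0)) | -b-> p12, -b-> p13
  p9 = (0 + 0) | (0 + 0) | (0 | 0 | (0 + 0) | c.c.(0 + 0)) | -c-> p14
  p10 = (0 + 0) | (0 + 0) | (b.(0 | 0 | (0 + 0)) | c.(0 + 0)) | -b-> p14, -c-> p15
  p11 = (0 + b.((0 + 0) | (0 + 0))) | (0 | 0 | (0 + 0) | c.(0 + 0)) | -b-> p14, -c-> p16
  p12 = (0 + b.((0 + 0) | (0 + 0))) | (b.(0 | 0 | (0 + 0)) | (0 + 0)) | -b-> p15, -b-> p16
  p13 = b.(0 + b.((0 + 0) | (0 + 0))) | (0 | 0 | (0 + 0) | (0 + 0)) | -b-> p16
  p14 = (0 + 0) | (0 + 0) | (0 | 0 | (0 + 0) | c.(0 + 0)) | -c-> p17
  p15 = (0 + 0) | (0 + 0) | (b.(0 | 0 | (0 + 0)) | (0 + 0)) | -b-> p17
  p16 = (0 + b.((0 + 0) | (0 + 0))) | (0 | 0 | (0 + 0) | (0 + 0)) | -b-> p17
  p17 = (0 + 0) | (0 + 0) | (0 | 0 | (0 + 0) | (0 + 0)) | ·
LTS(Q): 18 reachable states
  q0 = b.b.((0 + 0) | (0 + 0)) | (b.(0 | 0 | (0 + 0)) | c.c.(0 + 0)) | -b-> q1, -b-> q2, -c-> q3
  q1 = b.((0 + 0) | (0 + 0)) | (b.(0 | 0 | (0 + 0)) | c.c.(0 + 0)) | -b-> q4, -b-> q5, -c-> q6
  q2 = b.b.((0 + 0) | (0 + 0)) | (0 | 0 | (0 + 0) | c.c.(0 + 0)) | -b-> q5, -c-> q7
  q3 = b.b.((0 + 0) | (0 + 0)) | (b.(0 | 0 | (0 + 0)) | c.(0 + 0)) | -b-> q6, -b-> q7, -c-> q8
  q4 = (0 + 0) | (0 + 0) | (b.(0 | 0 | (0 + 0)) | c.c.(0 + 0)) | -b-> q9, -c-> q10
  q5 = b.((0 + 0) | (0 + 0)) | (0 | 0 | (0 + 0) | c.c.(0 + 0)) | -b-> q9, -c-> q11
  q6 = b.((0 + 0) | (0 + 0)) | (b.(0 | 0 | (0 + 0)) | c.(0 + 0)) | -b-> q10, -b-> q11, -c-> q12
  q7 = b.b.((0 + 0) | (0 + 0)) | (0 | 0 | (0 + 0) | c.(0 + 0)) | -b-> q11, -c-> q13
  q8 = b.b.((0 + 0) | (0 + 0)) | (b.(0 | 0 | (0 + 0)) | (0 + 0)) | -b-> q12, -b-> q13
  q9 = (0 + 0) | (0 + 0) | (0 | 0 | (0 + 0) | c.c.(0 + 0)) | -c-> q14
  q10 = (0 + 0) | (0 + 0) | (b.(0 | 0 | (0 + 0)) | c.(0 + 0)) | -b-> q14, -c-> q15
  q11 = b.((0 + 0) | (0 + 0)) | (0 | 0 | (0 + 0) | c.(0 + 0)) | -b-> q14, -c-> q16
  q12 = b.((0 + 0) | (0 + 0)) | (b.(0 | 0 | (0 + 0)) | (0 + 0)) | -b-> q15, -b-> q16
  q13 = b.b.((0 + 0) | (0 + 0)) | (0 | 0 | (0 + 0) | (0 + 0)) | -b-> q16
  q14 = (0 + 0) | (0 + 0) | (0 | 0 | (0 + 0) | c.(0 + 0)) | -c-> q17
  q15 = (0 + 0) | (0 + 0) | (b.(0 | 0 | (0 + 0)) | (0 + 0)) | -b-> q17
  q16 = b.((0 + 0) | (0 + 0)) | (0 | 0 | (0 + 0) | (0 + 0)) | -b-> q17
  q17 = (0 + 0) | (0 + 0) | (0 | 0 | (0 + 0) | (0 + 0)) | ·
Coarsest stable partition (strong bisimilarity classes):
  B0 = {p0, q0}
  B1 = {p1, p2, q1, q2}
  B2 = {p6, p7, q6, q7}
  B3 = {p12, p13, q12, q13}
  B4 = {p15, p16, q15, q16}
  B5 = {p17, q17}
  B6 = {p10, p11, q10, q11}
  B7 = {p14, q14}
  B8 = {p4, p5, q4, q5}
  B9 = {p9, q9}
  B10 = {p3, q3}
  B11 = {p8, q8}
p0 ∈ B0, q0 ∈ B0 → same block

bisimilar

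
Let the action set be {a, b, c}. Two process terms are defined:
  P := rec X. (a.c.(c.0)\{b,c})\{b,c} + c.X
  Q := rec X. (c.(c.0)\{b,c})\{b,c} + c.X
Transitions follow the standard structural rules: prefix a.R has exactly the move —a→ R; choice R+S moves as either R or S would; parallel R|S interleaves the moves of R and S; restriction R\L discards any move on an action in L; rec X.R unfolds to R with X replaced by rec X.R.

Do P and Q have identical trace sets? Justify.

traces(P) ≠ traces(Q) — witness ⟨a⟩

P's transition system — 2 states:
  u0 = rec X. (a.c.(c.0)\{b,c})\{b,c} + c.X → —a→ u1, —c→ u0
  u1 = (c.(c.0)\{b,c})\{b,c} → (no moves)
Q's transition system — 1 states:
  v0 = rec X. (c.(c.0)\{b,c})\{b,c} + c.X → —c→ v0
Executing a from P (initial set {u0}):
  [1] a ⇒ {u1}
  P completes σ.
Executing a from Q (initial set {v0}):
  [1] a ⇒ no successor for Q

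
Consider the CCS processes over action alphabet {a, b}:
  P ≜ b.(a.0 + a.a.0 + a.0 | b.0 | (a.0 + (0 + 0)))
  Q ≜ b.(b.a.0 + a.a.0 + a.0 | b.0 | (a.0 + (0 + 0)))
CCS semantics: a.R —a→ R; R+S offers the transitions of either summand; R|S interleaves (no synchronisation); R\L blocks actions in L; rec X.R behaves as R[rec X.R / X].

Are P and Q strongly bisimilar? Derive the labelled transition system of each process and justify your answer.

Reachable graph of P (11 states):
  s0 = b.(a.0 + a.a.0 + a.0 | b.0 | (a.0 + (0 + 0))) :: -b-> s1
  s1 = a.0 + a.a.0 + a.0 | b.0 | (a.0 + (0 + 0)) :: -a-> s2, -a-> s3, -a-> s4, -a-> s5, -b-> s6
  s2 = 0 :: stopped
  s3 = 0 | b.0 | (a.0 + (0 + 0)) :: -a-> s7, -b-> s8
  s4 = a.0 :: -a-> s2
  s5 = a.0 | b.0 | 0 :: -a-> s7, -b-> s9
  s6 = a.0 | 0 | (a.0 + (0 + 0)) :: -a-> s8, -a-> s9
  s7 = 0 | b.0 | 0 :: -b-> s10
  s8 = 0 | 0 | (a.0 + (0 + 0)) :: -a-> s10
  s9 = a.0 | 0 | 0 :: -a-> s10
  s10 = 0 | 0 | 0 :: stopped
Reachable graph of Q (11 states):
  t0 = b.(b.a.0 + a.a.0 + a.0 | b.0 | (a.0 + (0 + 0))) :: -b-> t1
  t1 = b.a.0 + a.a.0 + a.0 | b.0 | (a.0 + (0 + 0)) :: -a-> t2, -a-> t3, -a-> t4, -b-> t3, -b-> t5
  t2 = 0 | b.0 | (a.0 + (0 + 0)) :: -a-> t6, -b-> t7
  t3 = a.0 :: -a-> t8
  t4 = a.0 | b.0 | 0 :: -a-> t6, -b-> t9
  t5 = a.0 | 0 | (a.0 + (0 + 0)) :: -a-> t7, -a-> t9
  t6 = 0 | b.0 | 0 :: -b-> t10
  t7 = 0 | 0 | (a.0 + (0 + 0)) :: -a-> t10
  t8 = 0 :: stopped
  t9 = a.0 | 0 | 0 :: -a-> t10
  t10 = 0 | 0 | 0 :: stopped
Partition-refinement fixed point:
  B0 = {s0}
  B1 = {s1}
  B2 = {s10, s2, t10, t8}
  B3 = {s6, t5}
  B4 = {s4, s8, s9, t3, t7, t9}
  B5 = {s3, s5, t2, t4}
  B6 = {s7, t6}
  B7 = {t0}
  B8 = {t1}
s0 ∈ B0, t0 ∈ B7 → different blocks

not bisimilar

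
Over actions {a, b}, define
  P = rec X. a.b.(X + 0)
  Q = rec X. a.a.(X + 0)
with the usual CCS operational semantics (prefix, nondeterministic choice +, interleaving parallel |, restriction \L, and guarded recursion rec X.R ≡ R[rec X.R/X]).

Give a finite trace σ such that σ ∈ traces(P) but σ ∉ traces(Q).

ab

Reachable graph of P (3 states):
  p0 = rec X. a.b.(X + 0) has moves =a=> p1
  p1 = b.((rec X. a.b.(X + 0)) + 0) has moves =b=> p2
  p2 = (rec X. a.b.(X + 0)) + 0 has moves =a=> p1
Reachable graph of Q (3 states):
  q0 = rec X. a.a.(X + 0) has moves =a=> q1
  q1 = a.((rec X. a.a.(X + 0)) + 0) has moves =a=> q2
  q2 = (rec X. a.a.(X + 0)) + 0 has moves =a=> q1
Trace ⟨ab⟩ through P, begin at {p0}:
  [1] a ⇒ {p1}
  [2] b ⇒ {p2}
  — P admits the full trace.
Trace ⟨ab⟩ through Q, begin at {q0}:
  [1] a ⇒ {q1}
  [2] b ⇒ ∅  — Q cannot continue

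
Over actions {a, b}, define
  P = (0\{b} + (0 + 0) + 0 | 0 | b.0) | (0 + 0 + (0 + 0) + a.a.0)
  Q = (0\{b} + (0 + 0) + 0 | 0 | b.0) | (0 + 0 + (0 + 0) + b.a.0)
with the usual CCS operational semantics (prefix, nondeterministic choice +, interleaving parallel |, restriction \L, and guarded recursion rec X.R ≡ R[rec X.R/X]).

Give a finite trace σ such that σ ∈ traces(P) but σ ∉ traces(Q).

a

P's transition system — 6 states:
  u0 = (0\{b} + (0 + 0) + 0 | 0 | b.0) | (0 + 0 + (0 + 0) + a.a.0) ⊢ --a--▸ u1, --b--▸ u2
  u1 = (0\{b} + (0 + 0) + 0 | 0 | b.0) | a.0 ⊢ --a--▸ u3, --b--▸ u4
  u2 = 0 | 0 | 0 | (0 + 0 + (0 + 0) + a.a.0) ⊢ --a--▸ u4
  u3 = (0\{b} + (0 + 0) + 0 | 0 | b.0) | 0 ⊢ --b--▸ u5
  u4 = 0 | 0 | 0 | a.0 ⊢ --a--▸ u5
  u5 = 0 | 0 | 0 | 0 ⊢ stopped
Q's transition system — 6 states:
  v0 = (0\{b} + (0 + 0) + 0 | 0 | b.0) | (0 + 0 + (0 + 0) + b.a.0) ⊢ --b--▸ v1, --b--▸ v2
  v1 = (0\{b} + (0 + 0) + 0 | 0 | b.0) | a.0 ⊢ --a--▸ v3, --b--▸ v4
  v2 = 0 | 0 | 0 | (0 + 0 + (0 + 0) + b.a.0) ⊢ --b--▸ v4
  v3 = (0\{b} + (0 + 0) + 0 | 0 | b.0) | 0 ⊢ --b--▸ v5
  v4 = 0 | 0 | 0 | a.0 ⊢ --a--▸ v5
  v5 = 0 | 0 | 0 | 0 ⊢ stopped
Run σ = ⟨a⟩ on P: start {u0}
  after a @ step 1: {u1}
  ✓ P
Run σ = ⟨a⟩ on Q: start {v0}
  after a @ step 1: no successor for Q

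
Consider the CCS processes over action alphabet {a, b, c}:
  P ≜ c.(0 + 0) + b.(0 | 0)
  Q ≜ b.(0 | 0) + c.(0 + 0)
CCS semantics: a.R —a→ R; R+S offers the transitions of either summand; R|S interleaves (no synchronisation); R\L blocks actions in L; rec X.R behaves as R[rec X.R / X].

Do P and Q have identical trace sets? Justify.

traces(P) = traces(Q)

LTS(P): 3 reachable states
  m0 = c.(0 + 0) + b.(0 | 0) | —b→ m1, —c→ m2
  m1 = 0 | 0 | ·
  m2 = 0 + 0 | ·
LTS(Q): 3 reachable states
  n0 = b.(0 | 0) + c.(0 + 0) | —b→ n1, —c→ n2
  n1 = 0 | 0 | ·
  n2 = 0 + 0 | ·
Coarsest stable partition (strong bisimilarity classes):
  B0 = {m0, n0}
  B1 = {m1, m2, n1, n2}
m0 ∈ B0, n0 ∈ B0 → same block
Bisimilar ⇒ trace-equivalent.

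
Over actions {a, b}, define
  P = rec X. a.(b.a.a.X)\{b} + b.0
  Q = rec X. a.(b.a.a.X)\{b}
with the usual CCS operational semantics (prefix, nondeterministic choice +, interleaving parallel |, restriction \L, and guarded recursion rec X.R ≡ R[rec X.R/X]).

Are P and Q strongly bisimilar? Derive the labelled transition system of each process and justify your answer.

P ≁ Q

Reachable graph of P (3 states):
  p0 = rec X. a.(b.a.a.X)\{b} + b.0 :: -a-> p1, -b-> p2
  p1 = (b.a.a.(rec X. a.(b.a.a.X)\{b} + b.0))\{b} :: ·
  p2 = 0 :: ·
Reachable graph of Q (2 states):
  q0 = rec X. a.(b.a.a.X)\{b} :: -a-> q1
  q1 = (b.a.a.(rec X. a.(b.a.a.X)\{b}))\{b} :: ·
Coarsest stable partition (strong bisimilarity classes):
  B0 = {p0}
  B1 = {p1, p2, q1}
  B2 = {q0}
p0 ∈ B0, q0 ∈ B2 → different blocks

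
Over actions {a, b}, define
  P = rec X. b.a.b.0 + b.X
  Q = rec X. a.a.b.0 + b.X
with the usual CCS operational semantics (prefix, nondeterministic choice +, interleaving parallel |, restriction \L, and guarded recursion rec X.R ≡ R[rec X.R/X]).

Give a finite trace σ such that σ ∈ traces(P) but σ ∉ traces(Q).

bab

LTS(P): 4 reachable states
  p0 = rec X. b.a.b.0 + b.X ⊢ -b-> p0, -b-> p1
  p1 = a.b.0 ⊢ -a-> p2
  p2 = b.0 ⊢ -b-> p3
  p3 = 0 ⊢ deadlocked
LTS(Q): 4 reachable states
  q0 = rec X. a.a.b.0 + b.X ⊢ -a-> q1, -b-> q0
  q1 = a.b.0 ⊢ -a-> q2
  q2 = b.0 ⊢ -b-> q3
  q3 = 0 ⊢ deadlocked
Trace ⟨bab⟩ through P, begin at {p0}:
  [1] b ⇒ {p0, p1}
  [2] a ⇒ {p2}
  [3] b ⇒ {p3}
  — P admits the full trace.
Trace ⟨bab⟩ through Q, begin at {q0}:
  [1] b ⇒ {q0}
  [2] a ⇒ {q1}
  [3] b ⇒ no successor for Q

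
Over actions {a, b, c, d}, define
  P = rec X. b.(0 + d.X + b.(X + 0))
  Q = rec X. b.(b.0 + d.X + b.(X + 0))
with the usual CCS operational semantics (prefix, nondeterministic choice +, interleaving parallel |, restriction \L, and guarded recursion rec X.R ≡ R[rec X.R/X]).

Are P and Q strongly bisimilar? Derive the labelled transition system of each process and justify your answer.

P's transition system — 3 states:
  p0 = rec X. b.(0 + d.X + b.(X + 0)) → =b=> p1
  p1 = 0 + d.(rec X. b.(0 + d.X + b.(X + 0))) + b.((rec X. b.(0 + d.X + b.(X + 0))) + 0) → =b=> p2, =d=> p0
  p2 = (rec X. b.(0 + d.X + b.(X + 0))) + 0 → =b=> p1
Q's transition system — 4 states:
  q0 = rec X. b.(b.0 + d.X + b.(X + 0)) → =b=> q1
  q1 = b.0 + d.(rec X. b.(b.0 + d.X + b.(X + 0))) + b.((rec X. b.(b.0 + d.X + b.(X + 0))) + 0) → =b=> q2, =b=> q3, =d=> q0
  q2 = (rec X. b.(b.0 + d.X + b.(X + 0))) + 0 → =b=> q1
  q3 = 0 → deadlocked
Bisimilarity quotient blocks:
  B0 = {p0, p2}
  B1 = {p1}
  B2 = {q0, q2}
  B3 = {q1}
  B4 = {q3}
p0 ∈ B0, q0 ∈ B2 → different blocks

NO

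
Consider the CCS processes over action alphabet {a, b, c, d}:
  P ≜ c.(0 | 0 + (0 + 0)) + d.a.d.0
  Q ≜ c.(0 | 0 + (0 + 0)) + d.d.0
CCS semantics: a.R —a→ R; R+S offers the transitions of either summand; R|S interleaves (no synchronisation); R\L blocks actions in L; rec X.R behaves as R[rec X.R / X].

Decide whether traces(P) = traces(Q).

trace-distinct — witness ⟨da⟩

P's transition system — 5 states:
  p0 = c.(0 | 0 + (0 + 0)) + d.a.d.0 → —c→ p1, —d→ p2
  p1 = 0 | 0 + (0 + 0) → (no moves)
  p2 = a.d.0 → —a→ p3
  p3 = d.0 → —d→ p4
  p4 = 0 → (no moves)
Q's transition system — 4 states:
  q0 = c.(0 | 0 + (0 + 0)) + d.d.0 → —c→ q1, —d→ q2
  q1 = 0 | 0 + (0 + 0) → (no moves)
  q2 = d.0 → —d→ q3
  q3 = 0 → (no moves)
Trace ⟨da⟩ through P, begin at {p0}:
  after d @ step 1: {p2}
  after a @ step 2: {p3}
  P completes σ.
Trace ⟨da⟩ through Q, begin at {q0}:
  after d @ step 1: {q2}
  after a @ step 2: ∅  — Q cannot continue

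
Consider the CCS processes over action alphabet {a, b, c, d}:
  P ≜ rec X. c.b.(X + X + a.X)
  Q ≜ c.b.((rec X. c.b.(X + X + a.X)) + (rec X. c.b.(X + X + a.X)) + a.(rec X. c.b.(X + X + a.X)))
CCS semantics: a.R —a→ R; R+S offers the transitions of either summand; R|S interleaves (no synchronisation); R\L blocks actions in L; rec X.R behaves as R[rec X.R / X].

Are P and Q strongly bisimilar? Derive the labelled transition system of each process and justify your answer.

bisimilar

LTS(P): 3 reachable states
  p0 = rec X. c.b.(X + X + a.X) → ··c··> p1
  p1 = b.((rec X. c.b.(X + X + a.X)) + (rec X. c.b.(X + X + a.X)) + a.(rec X. c.b.(X + X + a.X))) → ··b··> p2
  p2 = (rec X. c.b.(X + X + a.X)) + (rec X. c.b.(X + X + a.X)) + a.(rec X. c.b.(X + X + a.X)) → ··a··> p0, ··c··> p1
LTS(Q): 4 reachable states
  q0 = c.b.((rec X. c.b.(X + X + a.X)) + (rec X. c.b.(X + X + a.X)) + a.(rec X. c.b.(X + X + a.X))) → ··c··> q1
  q1 = b.((rec X. c.b.(X + X + a.X)) + (rec X. c.b.(X + X + a.X)) + a.(rec X. c.b.(X + X + a.X))) → ··b··> q2
  q2 = (rec X. c.b.(X + X + a.X)) + (rec X. c.b.(X + X + a.X)) + a.(rec X. c.b.(X + X + a.X)) → ··a··> q3, ··c··> q1
  q3 = rec X. c.b.(X + X + a.X) → ··c··> q1
Partition-refinement fixed point:
  B0 = {p0, q0, q3}
  B1 = {p1, q1}
  B2 = {p2, q2}
p0 ∈ B0, q0 ∈ B0 → same block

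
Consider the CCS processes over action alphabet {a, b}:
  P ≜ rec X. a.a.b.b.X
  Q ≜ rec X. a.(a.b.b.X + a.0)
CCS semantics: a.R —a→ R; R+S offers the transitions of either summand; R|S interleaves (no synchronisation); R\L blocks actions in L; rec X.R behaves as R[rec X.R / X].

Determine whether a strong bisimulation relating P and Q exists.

Reachable graph of P (4 states):
  p0 = rec X. a.a.b.b.X has moves -a-> p1
  p1 = a.b.b.(rec X. a.a.b.b.X) has moves -a-> p2
  p2 = b.b.(rec X. a.a.b.b.X) has moves -b-> p3
  p3 = b.(rec X. a.a.b.b.X) has moves -b-> p0
Reachable graph of Q (5 states):
  q0 = rec X. a.(a.b.b.X + a.0) has moves -a-> q1
  q1 = a.b.b.(rec X. a.(a.b.b.X + a.0)) + a.0 has moves -a-> q2, -a-> q3
  q2 = 0 has moves ·
  q3 = b.b.(rec X. a.(a.b.b.X + a.0)) has moves -b-> q4
  q4 = b.(rec X. a.(a.b.b.X + a.0)) has moves -b-> q0
Coarsest stable partition (strong bisimilarity classes):
  B0 = {p0}
  B1 = {p1}
  B2 = {p2}
  B3 = {p3}
  B4 = {q0}
  B5 = {q1}
  B6 = {q3}
  B7 = {q4}
  B8 = {q2}
p0 ∈ B0, q0 ∈ B4 → different blocks

P ≁ Q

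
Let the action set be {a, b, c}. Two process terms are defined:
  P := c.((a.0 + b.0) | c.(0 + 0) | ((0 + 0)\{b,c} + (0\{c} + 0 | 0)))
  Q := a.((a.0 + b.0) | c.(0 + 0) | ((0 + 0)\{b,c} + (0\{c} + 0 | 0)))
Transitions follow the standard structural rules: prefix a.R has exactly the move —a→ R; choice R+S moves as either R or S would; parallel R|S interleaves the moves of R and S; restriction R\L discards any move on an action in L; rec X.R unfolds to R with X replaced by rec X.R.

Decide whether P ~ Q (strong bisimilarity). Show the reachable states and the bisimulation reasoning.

LTS(P): 5 reachable states
  p0 = c.((a.0 + b.0) | c.(0 + 0) | ((0 + 0)\{b,c} + (0\{c} + 0 | 0))) | =c=> p1
  p1 = (a.0 + b.0) | c.(0 + 0) | ((0 + 0)\{b,c} + (0\{c} + 0 | 0)) | =a=> p2, =b=> p2, =c=> p3
  p2 = 0 | c.(0 + 0) | ((0 + 0)\{b,c} + (0\{c} + 0 | 0)) | =c=> p4
  p3 = (a.0 + b.0) | (0 + 0) | ((0 + 0)\{b,c} + (0\{c} + 0 | 0)) | =a=> p4, =b=> p4
  p4 = 0 | (0 + 0) | ((0 + 0)\{b,c} + (0\{c} + 0 | 0)) | deadlocked
LTS(Q): 5 reachable states
  q0 = a.((a.0 + b.0) | c.(0 + 0) | ((0 + 0)\{b,c} + (0\{c} + 0 | 0))) | =a=> q1
  q1 = (a.0 + b.0) | c.(0 + 0) | ((0 + 0)\{b,c} + (0\{c} + 0 | 0)) | =a=> q2, =b=> q2, =c=> q3
  q2 = 0 | c.(0 + 0) | ((0 + 0)\{b,c} + (0\{c} + 0 | 0)) | =c=> q4
  q3 = (a.0 + b.0) | (0 + 0) | ((0 + 0)\{b,c} + (0\{c} + 0 | 0)) | =a=> q4, =b=> q4
  q4 = 0 | (0 + 0) | ((0 + 0)\{b,c} + (0\{c} + 0 | 0)) | deadlocked
Bisimilarity quotient blocks:
  B0 = {p0}
  B1 = {p1, q1}
  B2 = {p2, q2}
  B3 = {p4, q4}
  B4 = {p3, q3}
  B5 = {q0}
p0 ∈ B0, q0 ∈ B5 → different blocks

NO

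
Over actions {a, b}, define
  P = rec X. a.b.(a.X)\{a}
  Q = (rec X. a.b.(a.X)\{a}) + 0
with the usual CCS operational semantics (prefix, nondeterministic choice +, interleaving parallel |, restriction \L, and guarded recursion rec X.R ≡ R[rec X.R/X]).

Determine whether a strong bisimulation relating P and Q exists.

YES

Reachable graph of P (3 states):
  s0 = rec X. a.b.(a.X)\{a} | -a-> s1
  s1 = b.(a.(rec X. a.b.(a.X)\{a}))\{a} | -b-> s2
  s2 = (a.(rec X. a.b.(a.X)\{a}))\{a} | ∅
Reachable graph of Q (3 states):
  t0 = (rec X. a.b.(a.X)\{a}) + 0 | -a-> t1
  t1 = b.(a.(rec X. a.b.(a.X)\{a}))\{a} | -b-> t2
  t2 = (a.(rec X. a.b.(a.X)\{a}))\{a} | ∅
Bisimilarity quotient blocks:
  B0 = {s0, t0}
  B1 = {s1, t1}
  B2 = {s2, t2}
s0 ∈ B0, t0 ∈ B0 → same block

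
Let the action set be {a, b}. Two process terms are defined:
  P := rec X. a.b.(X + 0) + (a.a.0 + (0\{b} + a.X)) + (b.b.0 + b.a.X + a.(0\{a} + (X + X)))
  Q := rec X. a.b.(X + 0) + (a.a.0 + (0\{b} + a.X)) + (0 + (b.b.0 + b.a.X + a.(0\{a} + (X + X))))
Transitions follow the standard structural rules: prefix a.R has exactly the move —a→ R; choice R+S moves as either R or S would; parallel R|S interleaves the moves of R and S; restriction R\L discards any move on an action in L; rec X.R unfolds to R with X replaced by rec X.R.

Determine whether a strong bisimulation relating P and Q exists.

P ~ Q

P's transition system — 8 states:
  u0 = rec X. a.b.(X + 0) + (a.a.0 + (0\{b} + a.X)) + (b.b.0 + b.a.X + a.(0\{a} + (X + X))) has moves ··a··> u0, ··a··> u1, ··a··> u2, ··a··> u3, ··b··> u4, ··b··> u5
  u1 = 0\{a} + ((rec X. a.b.(X + 0) + (a.a.0 + (0\{b} + a.X)) + (b.b.0 + b.a.X + a.(0\{a} + (X + X)))) + (rec X. a.b.(X + 0) + (a.a.0 + (0\{b} + a.X)) + (b.b.0 + b.a.X + a.(0\{a} + (X + X))))) has moves ··a··> u0, ··a··> u1, ··a··> u2, ··a··> u3, ··b··> u4, ··b··> u5
  u2 = a.0 has moves ··a··> u6
  u3 = b.((rec X. a.b.(X + 0) + (a.a.0 + (0\{b} + a.X)) + (b.b.0 + b.a.X + a.(0\{a} + (X + X)))) + 0) has moves ··b··> u7
  u4 = a.(rec X. a.b.(X + 0) + (a.a.0 + (0\{b} + a.X)) + (b.b.0 + b.a.X + a.(0\{a} + (X + X)))) has moves ··a··> u0
  u5 = b.0 has moves ··b··> u6
  u6 = 0 has moves stopped
  u7 = (rec X. a.b.(X + 0) + (a.a.0 + (0\{b} + a.X)) + (b.b.0 + b.a.X + a.(0\{a} + (X + X)))) + 0 has moves ··a··> u0, ··a··> u1, ··a··> u2, ··a··> u3, ··b··> u4, ··b··> u5
Q's transition system — 8 states:
  v0 = rec X. a.b.(X + 0) + (a.a.0 + (0\{b} + a.X)) + (0 + (b.b.0 + b.a.X + a.(0\{a} + (X + X)))) has moves ··a··> v0, ··a··> v1, ··a··> v2, ··a··> v3, ··b··> v4, ··b··> v5
  v1 = 0\{a} + ((rec X. a.b.(X + 0) + (a.a.0 + (0\{b} + a.X)) + (0 + (b.b.0 + b.a.X + a.(0\{a} + (X + X))))) + (rec X. a.b.(X + 0) + (a.a.0 + (0\{b} + a.X)) + (0 + (b.b.0 + b.a.X + a.(0\{a} + (X + X)))))) has moves ··a··> v0, ··a··> v1, ··a··> v2, ··a··> v3, ··b··> v4, ··b··> v5
  v2 = a.0 has moves ··a··> v6
  v3 = b.((rec X. a.b.(X + 0) + (a.a.0 + (0\{b} + a.X)) + (0 + (b.b.0 + b.a.X + a.(0\{a} + (X + X))))) + 0) has moves ··b··> v7
  v4 = a.(rec X. a.b.(X + 0) + (a.a.0 + (0\{b} + a.X)) + (0 + (b.b.0 + b.a.X + a.(0\{a} + (X + X))))) has moves ··a··> v0
  v5 = b.0 has moves ··b··> v6
  v6 = 0 has moves stopped
  v7 = (rec X. a.b.(X + 0) + (a.a.0 + (0\{b} + a.X)) + (0 + (b.b.0 + b.a.X + a.(0\{a} + (X + X))))) + 0 has moves ··a··> v0, ··a··> v1, ··a··> v2, ··a··> v3, ··b··> v4, ··b··> v5
Coarsest stable partition (strong bisimilarity classes):
  B0 = {u0, u1, u7, v0, v1, v7}
  B1 = {u5, v5}
  B2 = {u6, v6}
  B3 = {u3, v3}
  B4 = {u2, v2}
  B5 = {u4, v4}
u0 ∈ B0, v0 ∈ B0 → same block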